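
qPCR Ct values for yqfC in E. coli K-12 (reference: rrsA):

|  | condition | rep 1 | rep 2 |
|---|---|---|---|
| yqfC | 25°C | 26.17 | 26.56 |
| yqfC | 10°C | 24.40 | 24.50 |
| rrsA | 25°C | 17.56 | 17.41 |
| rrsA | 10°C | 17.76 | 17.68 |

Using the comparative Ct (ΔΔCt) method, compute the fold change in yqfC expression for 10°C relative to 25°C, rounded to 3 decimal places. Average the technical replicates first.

4.438

Mean Ct: yqfC 25°C 26.365; yqfC 10°C 24.450; rrsA 25°C 17.485; rrsA 10°C 17.720
ΔCt(25°C) = 26.365 − 17.485 = 8.880
ΔCt(10°C) = 24.450 − 17.720 = 6.730
ΔΔCt = 6.730 − 8.880 = -2.150
Fold change = 2^(−(-2.150)) = 2^2.150 = 4.4383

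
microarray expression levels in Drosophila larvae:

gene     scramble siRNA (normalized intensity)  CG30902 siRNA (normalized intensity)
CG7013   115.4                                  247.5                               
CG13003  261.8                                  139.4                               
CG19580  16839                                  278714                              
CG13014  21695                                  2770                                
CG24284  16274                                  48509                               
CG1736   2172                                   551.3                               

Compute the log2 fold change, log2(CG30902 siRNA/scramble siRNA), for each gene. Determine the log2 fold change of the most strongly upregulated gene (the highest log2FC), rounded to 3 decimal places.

4.049

log2(247.5/115.4) = 1.101  (CG7013)
log2(139.4/261.8) = -0.909  (CG13003)
log2(278714/16839) = 4.049  (CG19580)
log2(2770/21695) = -2.969  (CG13014)
log2(48509/16274) = 1.576  (CG24284)
log2(551.3/2172) = -1.978  (CG1736)
CG19580 is most strongly upregulated.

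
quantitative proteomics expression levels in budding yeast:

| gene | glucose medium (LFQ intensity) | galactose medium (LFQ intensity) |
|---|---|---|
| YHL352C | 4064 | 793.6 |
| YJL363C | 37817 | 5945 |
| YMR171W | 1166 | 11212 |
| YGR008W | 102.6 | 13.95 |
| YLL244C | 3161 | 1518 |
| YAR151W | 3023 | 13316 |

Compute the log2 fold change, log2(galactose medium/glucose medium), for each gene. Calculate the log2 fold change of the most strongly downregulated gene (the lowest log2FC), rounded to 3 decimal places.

-2.879

log2(793.6/4064) = -2.356  (YHL352C)
log2(5945/37817) = -2.669  (YJL363C)
log2(11212/1166) = 3.265  (YMR171W)
log2(13.95/102.6) = -2.879  (YGR008W)
log2(1518/3161) = -1.058  (YLL244C)
log2(13316/3023) = 2.139  (YAR151W)
YGR008W is most strongly downregulated.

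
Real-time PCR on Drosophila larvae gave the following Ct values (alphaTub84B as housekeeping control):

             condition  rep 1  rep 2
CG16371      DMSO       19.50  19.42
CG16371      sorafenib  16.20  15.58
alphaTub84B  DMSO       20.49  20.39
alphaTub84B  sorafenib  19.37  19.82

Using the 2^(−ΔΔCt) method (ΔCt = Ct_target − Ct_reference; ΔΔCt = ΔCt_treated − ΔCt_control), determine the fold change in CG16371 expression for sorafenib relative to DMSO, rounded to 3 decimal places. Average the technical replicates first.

Mean Ct: CG16371 DMSO 19.460; CG16371 sorafenib 15.890; alphaTub84B DMSO 20.440; alphaTub84B sorafenib 19.595
ΔCt(DMSO) = 19.460 − 20.440 = -0.980
ΔCt(sorafenib) = 15.890 − 19.595 = -3.705
ΔΔCt = -3.705 − (-0.980) = -2.725
Fold change = 2^(−(-2.725)) = 2^2.725 = 6.6116

6.612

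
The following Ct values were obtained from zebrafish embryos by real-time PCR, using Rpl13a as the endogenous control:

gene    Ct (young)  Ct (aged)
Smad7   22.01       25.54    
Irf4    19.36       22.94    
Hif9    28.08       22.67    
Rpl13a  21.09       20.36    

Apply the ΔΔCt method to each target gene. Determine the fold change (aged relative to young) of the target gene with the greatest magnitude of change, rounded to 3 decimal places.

25.634

Smad7: ΔΔCt = (25.54−20.36) − (22.01−21.09) = 5.18 − 0.92 = 4.26; fold change = 2^-4.26 = 0.052
Irf4: ΔΔCt = (22.94−20.36) − (19.36−21.09) = 2.58 − (-1.73) = 4.31; fold change = 2^-4.31 = 0.050
Hif9: ΔΔCt = (22.67−20.36) − (28.08−21.09) = 2.31 − 6.99 = -4.68; fold change = 2^4.68 = 25.634
Hif9 has the largest |ΔΔCt| = 4.68.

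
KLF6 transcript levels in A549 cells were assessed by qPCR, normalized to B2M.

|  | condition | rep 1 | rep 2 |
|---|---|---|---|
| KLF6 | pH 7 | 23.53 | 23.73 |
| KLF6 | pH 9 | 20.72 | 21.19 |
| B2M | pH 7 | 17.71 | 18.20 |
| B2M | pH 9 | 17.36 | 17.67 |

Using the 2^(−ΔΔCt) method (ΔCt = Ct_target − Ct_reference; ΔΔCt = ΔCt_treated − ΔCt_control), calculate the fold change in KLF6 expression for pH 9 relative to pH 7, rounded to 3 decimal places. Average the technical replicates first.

Mean Ct: KLF6 pH 7 23.630; KLF6 pH 9 20.955; B2M pH 7 17.955; B2M pH 9 17.515
ΔCt(pH 7) = 23.630 − 17.955 = 5.675
ΔCt(pH 9) = 20.955 − 17.515 = 3.440
ΔΔCt = 3.440 − 5.675 = -2.235
Fold change = 2^(−(-2.235)) = 2^2.235 = 4.7076

4.708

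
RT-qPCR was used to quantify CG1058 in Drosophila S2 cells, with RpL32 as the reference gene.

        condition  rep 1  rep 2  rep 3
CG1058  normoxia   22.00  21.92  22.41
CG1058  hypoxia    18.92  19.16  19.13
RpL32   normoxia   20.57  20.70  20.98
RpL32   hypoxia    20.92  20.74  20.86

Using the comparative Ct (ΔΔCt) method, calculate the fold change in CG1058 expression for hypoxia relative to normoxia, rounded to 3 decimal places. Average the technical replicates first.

Mean Ct: CG1058 normoxia 22.110; CG1058 hypoxia 19.070; RpL32 normoxia 20.750; RpL32 hypoxia 20.840
ΔCt(normoxia) = 22.110 − 20.750 = 1.360
ΔCt(hypoxia) = 19.070 − 20.840 = -1.770
ΔΔCt = -1.770 − 1.360 = -3.130
Fold change = 2^(−(-3.130)) = 2^3.130 = 8.7543

8.754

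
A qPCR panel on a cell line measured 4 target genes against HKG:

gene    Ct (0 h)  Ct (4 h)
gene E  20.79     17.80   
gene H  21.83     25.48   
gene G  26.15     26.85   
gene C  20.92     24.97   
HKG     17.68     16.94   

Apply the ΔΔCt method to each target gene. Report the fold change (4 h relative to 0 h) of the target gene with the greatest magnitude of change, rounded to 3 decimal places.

0.036

gene E: ΔΔCt = (17.80−16.94) − (20.79−17.68) = 0.86 − 3.11 = -2.25; fold change = 2^2.25 = 4.757
gene H: ΔΔCt = (25.48−16.94) − (21.83−17.68) = 8.54 − 4.15 = 4.39; fold change = 2^-4.39 = 0.048
gene G: ΔΔCt = (26.85−16.94) − (26.15−17.68) = 9.91 − 8.47 = 1.44; fold change = 2^-1.44 = 0.369
gene C: ΔΔCt = (24.97−16.94) − (20.92−17.68) = 8.03 − 3.24 = 4.79; fold change = 2^-4.79 = 0.036
gene C has the largest |ΔΔCt| = 4.79.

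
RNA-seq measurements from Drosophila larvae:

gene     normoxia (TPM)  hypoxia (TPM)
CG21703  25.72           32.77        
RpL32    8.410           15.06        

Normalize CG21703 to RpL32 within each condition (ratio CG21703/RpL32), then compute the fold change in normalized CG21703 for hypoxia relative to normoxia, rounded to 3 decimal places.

CG21703/RpL32 (normoxia) = 25.72 / 8.410 = 3.0583
CG21703/RpL32 (hypoxia) = 32.77 / 15.06 = 2.176
Fold change = 2.176 / 3.0583 = 0.7115

0.712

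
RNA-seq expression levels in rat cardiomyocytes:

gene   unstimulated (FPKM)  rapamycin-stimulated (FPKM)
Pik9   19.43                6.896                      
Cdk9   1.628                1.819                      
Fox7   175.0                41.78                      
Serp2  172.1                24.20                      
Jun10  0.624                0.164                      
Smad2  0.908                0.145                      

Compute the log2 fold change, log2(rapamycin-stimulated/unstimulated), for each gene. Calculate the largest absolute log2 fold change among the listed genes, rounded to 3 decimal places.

log2(6.896/19.43) = -1.494  (Pik9)
log2(1.819/1.628) = 0.160  (Cdk9)
log2(41.78/175.0) = -2.066  (Fox7)
log2(24.20/172.1) = -2.830  (Serp2)
log2(0.164/0.624) = -1.928  (Jun10)
log2(0.145/0.908) = -2.647  (Smad2)
The largest magnitude belongs to Serp2.

2.830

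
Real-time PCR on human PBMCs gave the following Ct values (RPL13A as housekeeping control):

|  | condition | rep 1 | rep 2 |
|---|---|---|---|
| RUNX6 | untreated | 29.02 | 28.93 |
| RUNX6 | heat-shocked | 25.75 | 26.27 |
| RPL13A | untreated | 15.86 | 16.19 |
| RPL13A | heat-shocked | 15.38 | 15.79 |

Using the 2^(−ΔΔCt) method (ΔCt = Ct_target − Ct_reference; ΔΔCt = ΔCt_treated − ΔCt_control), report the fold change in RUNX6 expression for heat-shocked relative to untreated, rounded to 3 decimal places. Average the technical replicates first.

Mean Ct: RUNX6 untreated 28.975; RUNX6 heat-shocked 26.010; RPL13A untreated 16.025; RPL13A heat-shocked 15.585
ΔCt(untreated) = 28.975 − 16.025 = 12.950
ΔCt(heat-shocked) = 26.010 − 15.585 = 10.425
ΔΔCt = 10.425 − 12.950 = -2.525
Fold change = 2^(−(-2.525)) = 2^2.525 = 5.7557

5.756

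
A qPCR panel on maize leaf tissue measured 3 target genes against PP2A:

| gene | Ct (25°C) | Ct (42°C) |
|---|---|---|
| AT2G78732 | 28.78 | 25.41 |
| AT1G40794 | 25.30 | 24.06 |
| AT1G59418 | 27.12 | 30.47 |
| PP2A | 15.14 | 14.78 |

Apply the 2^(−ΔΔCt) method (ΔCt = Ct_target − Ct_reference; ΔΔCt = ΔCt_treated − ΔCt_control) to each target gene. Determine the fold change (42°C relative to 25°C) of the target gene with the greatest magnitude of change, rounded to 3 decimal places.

AT2G78732: ΔΔCt = (25.41−14.78) − (28.78−15.14) = 10.63 − 13.64 = -3.01; fold change = 2^3.01 = 8.056
AT1G40794: ΔΔCt = (24.06−14.78) − (25.30−15.14) = 9.28 − 10.16 = -0.88; fold change = 2^0.88 = 1.840
AT1G59418: ΔΔCt = (30.47−14.78) − (27.12−15.14) = 15.69 − 11.98 = 3.71; fold change = 2^-3.71 = 0.076
AT1G59418 has the largest |ΔΔCt| = 3.71.

0.076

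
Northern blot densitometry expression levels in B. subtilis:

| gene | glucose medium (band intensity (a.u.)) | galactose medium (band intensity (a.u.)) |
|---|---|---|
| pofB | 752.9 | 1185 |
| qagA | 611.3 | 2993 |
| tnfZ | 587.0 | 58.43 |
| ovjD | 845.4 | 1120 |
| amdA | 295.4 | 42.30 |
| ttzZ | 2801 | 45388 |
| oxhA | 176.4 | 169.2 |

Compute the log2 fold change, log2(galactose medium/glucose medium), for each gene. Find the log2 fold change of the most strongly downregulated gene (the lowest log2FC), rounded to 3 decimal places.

log2(1185/752.9) = 0.654  (pofB)
log2(2993/611.3) = 2.292  (qagA)
log2(58.43/587.0) = -3.329  (tnfZ)
log2(1120/845.4) = 0.406  (ovjD)
log2(42.30/295.4) = -2.804  (amdA)
log2(45388/2801) = 4.018  (ttzZ)
log2(169.2/176.4) = -0.060  (oxhA)
tnfZ is most strongly downregulated.

-3.329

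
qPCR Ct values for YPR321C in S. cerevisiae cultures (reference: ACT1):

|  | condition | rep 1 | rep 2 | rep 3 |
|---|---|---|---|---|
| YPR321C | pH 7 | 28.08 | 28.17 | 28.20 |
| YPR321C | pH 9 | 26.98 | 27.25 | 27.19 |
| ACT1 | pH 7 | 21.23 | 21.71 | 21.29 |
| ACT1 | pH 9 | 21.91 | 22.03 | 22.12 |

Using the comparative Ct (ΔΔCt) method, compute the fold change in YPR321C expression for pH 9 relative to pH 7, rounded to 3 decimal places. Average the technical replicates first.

3.074

Mean Ct: YPR321C pH 7 28.150; YPR321C pH 9 27.140; ACT1 pH 7 21.410; ACT1 pH 9 22.020
ΔCt(pH 7) = 28.150 − 21.410 = 6.740
ΔCt(pH 9) = 27.140 − 22.020 = 5.120
ΔΔCt = 5.120 − 6.740 = -1.620
Fold change = 2^(−(-1.620)) = 2^1.620 = 3.0738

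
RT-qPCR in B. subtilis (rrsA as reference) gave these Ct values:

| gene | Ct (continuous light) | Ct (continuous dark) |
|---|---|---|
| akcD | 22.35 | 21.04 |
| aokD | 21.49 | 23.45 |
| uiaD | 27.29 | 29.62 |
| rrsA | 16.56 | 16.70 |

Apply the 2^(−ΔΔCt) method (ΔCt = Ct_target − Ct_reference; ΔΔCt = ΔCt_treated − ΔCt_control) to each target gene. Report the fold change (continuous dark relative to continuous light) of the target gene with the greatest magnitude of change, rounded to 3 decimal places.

0.219

akcD: ΔΔCt = (21.04−16.70) − (22.35−16.56) = 4.34 − 5.79 = -1.45; fold change = 2^1.45 = 2.732
aokD: ΔΔCt = (23.45−16.70) − (21.49−16.56) = 6.75 − 4.93 = 1.82; fold change = 2^-1.82 = 0.283
uiaD: ΔΔCt = (29.62−16.70) − (27.29−16.56) = 12.92 − 10.73 = 2.19; fold change = 2^-2.19 = 0.219
uiaD has the largest |ΔΔCt| = 2.19.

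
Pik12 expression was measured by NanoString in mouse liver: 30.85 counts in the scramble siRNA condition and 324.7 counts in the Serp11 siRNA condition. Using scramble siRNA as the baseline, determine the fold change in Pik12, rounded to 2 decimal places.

10.53

Fold change = 324.7 / 30.85 = 10.525
Pik12 is upregulated.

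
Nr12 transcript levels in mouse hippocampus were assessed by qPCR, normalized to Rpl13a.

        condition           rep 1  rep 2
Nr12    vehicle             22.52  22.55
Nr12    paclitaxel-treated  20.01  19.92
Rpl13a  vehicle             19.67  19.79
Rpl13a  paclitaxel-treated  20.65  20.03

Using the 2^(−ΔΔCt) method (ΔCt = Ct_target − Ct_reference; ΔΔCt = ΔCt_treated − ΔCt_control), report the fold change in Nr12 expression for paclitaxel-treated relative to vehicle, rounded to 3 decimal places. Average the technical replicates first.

9.063

Mean Ct: Nr12 vehicle 22.535; Nr12 paclitaxel-treated 19.965; Rpl13a vehicle 19.730; Rpl13a paclitaxel-treated 20.340
ΔCt(vehicle) = 22.535 − 19.730 = 2.805
ΔCt(paclitaxel-treated) = 19.965 − 20.340 = -0.375
ΔΔCt = -0.375 − 2.805 = -3.180
Fold change = 2^(−(-3.180)) = 2^3.180 = 9.0631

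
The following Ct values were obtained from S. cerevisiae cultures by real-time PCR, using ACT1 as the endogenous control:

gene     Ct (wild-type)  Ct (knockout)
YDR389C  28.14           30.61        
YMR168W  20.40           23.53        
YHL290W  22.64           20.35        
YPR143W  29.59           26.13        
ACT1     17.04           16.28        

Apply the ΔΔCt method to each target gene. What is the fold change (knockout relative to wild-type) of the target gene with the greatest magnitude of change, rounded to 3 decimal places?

0.067

YDR389C: ΔΔCt = (30.61−16.28) − (28.14−17.04) = 14.33 − 11.10 = 3.23; fold change = 2^-3.23 = 0.107
YMR168W: ΔΔCt = (23.53−16.28) − (20.40−17.04) = 7.25 − 3.36 = 3.89; fold change = 2^-3.89 = 0.067
YHL290W: ΔΔCt = (20.35−16.28) − (22.64−17.04) = 4.07 − 5.60 = -1.53; fold change = 2^1.53 = 2.888
YPR143W: ΔΔCt = (26.13−16.28) − (29.59−17.04) = 9.85 − 12.55 = -2.70; fold change = 2^2.70 = 6.498
YMR168W has the largest |ΔΔCt| = 3.89.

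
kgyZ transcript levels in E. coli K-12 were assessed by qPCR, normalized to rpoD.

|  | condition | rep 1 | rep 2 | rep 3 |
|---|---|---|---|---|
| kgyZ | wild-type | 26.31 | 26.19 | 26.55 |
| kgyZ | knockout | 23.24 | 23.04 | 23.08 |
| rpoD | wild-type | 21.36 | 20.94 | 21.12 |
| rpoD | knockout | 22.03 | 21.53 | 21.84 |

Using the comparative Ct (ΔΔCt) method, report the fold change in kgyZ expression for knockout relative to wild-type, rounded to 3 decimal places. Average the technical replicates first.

Mean Ct: kgyZ wild-type 26.350; kgyZ knockout 23.120; rpoD wild-type 21.140; rpoD knockout 21.800
ΔCt(wild-type) = 26.350 − 21.140 = 5.210
ΔCt(knockout) = 23.120 − 21.800 = 1.320
ΔΔCt = 1.320 − 5.210 = -3.890
Fold change = 2^(−(-3.890)) = 2^3.890 = 14.8254

14.825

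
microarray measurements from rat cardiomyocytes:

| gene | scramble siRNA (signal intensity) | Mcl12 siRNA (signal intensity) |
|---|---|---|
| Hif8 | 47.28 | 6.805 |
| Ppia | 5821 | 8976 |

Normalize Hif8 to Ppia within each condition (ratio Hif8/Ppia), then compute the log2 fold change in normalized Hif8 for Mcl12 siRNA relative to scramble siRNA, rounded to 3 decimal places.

-3.421

Hif8/Ppia (scramble siRNA) = 47.28 / 5821 = 0.0081223
Hif8/Ppia (Mcl12 siRNA) = 6.805 / 8976 = 0.00075813
Fold change = 0.00075813 / 0.0081223 = 0.0933
log2(0.0933) = -3.4214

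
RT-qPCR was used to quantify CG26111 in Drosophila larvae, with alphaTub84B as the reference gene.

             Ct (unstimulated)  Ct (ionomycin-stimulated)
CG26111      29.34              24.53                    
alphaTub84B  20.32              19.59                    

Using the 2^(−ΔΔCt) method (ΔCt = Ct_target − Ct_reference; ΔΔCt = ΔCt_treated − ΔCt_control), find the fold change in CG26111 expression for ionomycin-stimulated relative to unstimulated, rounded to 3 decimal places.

ΔCt(unstimulated) = 29.340 − 20.320 = 9.020
ΔCt(ionomycin-stimulated) = 24.530 − 19.590 = 4.940
ΔΔCt = 4.940 − 9.020 = -4.080
Fold change = 2^(−(-4.080)) = 2^4.080 = 16.9123

16.912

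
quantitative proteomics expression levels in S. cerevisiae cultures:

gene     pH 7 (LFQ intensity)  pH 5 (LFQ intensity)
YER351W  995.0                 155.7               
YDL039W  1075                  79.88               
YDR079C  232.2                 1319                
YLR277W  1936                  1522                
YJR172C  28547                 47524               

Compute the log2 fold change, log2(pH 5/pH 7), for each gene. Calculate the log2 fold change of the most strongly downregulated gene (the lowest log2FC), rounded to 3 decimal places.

-3.750

log2(155.7/995.0) = -2.676  (YER351W)
log2(79.88/1075) = -3.750  (YDL039W)
log2(1319/232.2) = 2.506  (YDR079C)
log2(1522/1936) = -0.347  (YLR277W)
log2(47524/28547) = 0.735  (YJR172C)
YDL039W is most strongly downregulated.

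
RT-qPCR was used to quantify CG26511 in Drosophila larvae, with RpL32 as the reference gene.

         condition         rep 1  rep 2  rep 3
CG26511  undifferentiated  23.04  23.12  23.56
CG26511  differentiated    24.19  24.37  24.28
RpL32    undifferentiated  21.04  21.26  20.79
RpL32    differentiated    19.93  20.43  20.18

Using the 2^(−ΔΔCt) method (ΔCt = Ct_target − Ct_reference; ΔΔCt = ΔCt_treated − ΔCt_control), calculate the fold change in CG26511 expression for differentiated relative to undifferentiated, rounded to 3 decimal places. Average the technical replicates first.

0.270

Mean Ct: CG26511 undifferentiated 23.240; CG26511 differentiated 24.280; RpL32 undifferentiated 21.030; RpL32 differentiated 20.180
ΔCt(undifferentiated) = 23.240 − 21.030 = 2.210
ΔCt(differentiated) = 24.280 − 20.180 = 4.100
ΔΔCt = 4.100 − 2.210 = 1.890
Fold change = 2^(−1.890) = 0.2698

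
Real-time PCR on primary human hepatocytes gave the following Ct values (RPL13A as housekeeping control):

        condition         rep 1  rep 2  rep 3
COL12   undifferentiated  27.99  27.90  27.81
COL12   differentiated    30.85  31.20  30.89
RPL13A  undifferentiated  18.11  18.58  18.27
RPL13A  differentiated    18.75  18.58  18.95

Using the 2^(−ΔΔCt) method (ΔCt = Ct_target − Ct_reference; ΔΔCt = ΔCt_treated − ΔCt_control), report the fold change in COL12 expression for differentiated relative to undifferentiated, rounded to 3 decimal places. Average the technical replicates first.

0.160

Mean Ct: COL12 undifferentiated 27.900; COL12 differentiated 30.980; RPL13A undifferentiated 18.320; RPL13A differentiated 18.760
ΔCt(undifferentiated) = 27.900 − 18.320 = 9.580
ΔCt(differentiated) = 30.980 − 18.760 = 12.220
ΔΔCt = 12.220 − 9.580 = 2.640
Fold change = 2^(−2.640) = 0.1604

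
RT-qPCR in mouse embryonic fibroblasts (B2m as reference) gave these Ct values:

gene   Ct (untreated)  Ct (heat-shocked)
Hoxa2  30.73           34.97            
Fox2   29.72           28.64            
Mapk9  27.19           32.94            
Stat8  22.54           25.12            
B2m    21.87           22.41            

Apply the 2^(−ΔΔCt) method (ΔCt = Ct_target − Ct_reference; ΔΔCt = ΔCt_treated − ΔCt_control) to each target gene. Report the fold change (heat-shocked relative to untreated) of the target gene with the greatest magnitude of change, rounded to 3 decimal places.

Hoxa2: ΔΔCt = (34.97−22.41) − (30.73−21.87) = 12.56 − 8.86 = 3.70; fold change = 2^-3.70 = 0.077
Fox2: ΔΔCt = (28.64−22.41) − (29.72−21.87) = 6.23 − 7.85 = -1.62; fold change = 2^1.62 = 3.074
Mapk9: ΔΔCt = (32.94−22.41) − (27.19−21.87) = 10.53 − 5.32 = 5.21; fold change = 2^-5.21 = 0.027
Stat8: ΔΔCt = (25.12−22.41) − (22.54−21.87) = 2.71 − 0.67 = 2.04; fold change = 2^-2.04 = 0.243
Mapk9 has the largest |ΔΔCt| = 5.21.

0.027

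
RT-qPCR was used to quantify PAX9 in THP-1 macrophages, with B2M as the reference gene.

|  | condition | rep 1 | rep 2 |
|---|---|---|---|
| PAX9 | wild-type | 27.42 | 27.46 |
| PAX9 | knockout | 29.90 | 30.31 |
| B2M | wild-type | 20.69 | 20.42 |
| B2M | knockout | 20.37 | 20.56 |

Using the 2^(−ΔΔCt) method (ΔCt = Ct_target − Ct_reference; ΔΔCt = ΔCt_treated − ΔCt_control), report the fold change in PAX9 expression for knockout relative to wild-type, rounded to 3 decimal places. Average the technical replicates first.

0.148

Mean Ct: PAX9 wild-type 27.440; PAX9 knockout 30.105; B2M wild-type 20.555; B2M knockout 20.465
ΔCt(wild-type) = 27.440 − 20.555 = 6.885
ΔCt(knockout) = 30.105 − 20.465 = 9.640
ΔΔCt = 9.640 − 6.885 = 2.755
Fold change = 2^(−2.755) = 0.1481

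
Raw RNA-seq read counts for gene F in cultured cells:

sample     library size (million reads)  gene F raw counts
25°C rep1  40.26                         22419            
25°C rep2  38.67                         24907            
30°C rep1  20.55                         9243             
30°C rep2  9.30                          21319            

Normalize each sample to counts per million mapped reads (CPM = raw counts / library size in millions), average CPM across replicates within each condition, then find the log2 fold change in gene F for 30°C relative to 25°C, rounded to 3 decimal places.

1.191

CPM(25°C rep1) = 22419 / 40.26 = 556.8554
CPM(25°C rep2) = 24907 / 38.67 = 644.0910
CPM(30°C rep1) = 9243 / 20.55 = 449.7810
CPM(30°C rep2) = 21319 / 9.30 = 2292.3656
mean CPM(25°C) = 600.4732; mean CPM(30°C) = 1371.0733
Fold change = 1371.0733 / 600.4732 = 2.28332
log2(2.28332) = 1.1911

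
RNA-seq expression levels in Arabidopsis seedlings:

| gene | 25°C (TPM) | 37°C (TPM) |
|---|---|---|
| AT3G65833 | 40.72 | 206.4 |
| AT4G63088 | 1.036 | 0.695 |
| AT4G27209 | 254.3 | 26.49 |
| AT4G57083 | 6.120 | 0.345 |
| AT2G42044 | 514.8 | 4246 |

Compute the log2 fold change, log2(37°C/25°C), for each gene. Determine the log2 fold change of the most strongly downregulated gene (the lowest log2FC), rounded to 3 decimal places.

-4.149

log2(206.4/40.72) = 2.342  (AT3G65833)
log2(0.695/1.036) = -0.576  (AT4G63088)
log2(26.49/254.3) = -3.263  (AT4G27209)
log2(0.345/6.120) = -4.149  (AT4G57083)
log2(4246/514.8) = 3.044  (AT2G42044)
AT4G57083 is most strongly downregulated.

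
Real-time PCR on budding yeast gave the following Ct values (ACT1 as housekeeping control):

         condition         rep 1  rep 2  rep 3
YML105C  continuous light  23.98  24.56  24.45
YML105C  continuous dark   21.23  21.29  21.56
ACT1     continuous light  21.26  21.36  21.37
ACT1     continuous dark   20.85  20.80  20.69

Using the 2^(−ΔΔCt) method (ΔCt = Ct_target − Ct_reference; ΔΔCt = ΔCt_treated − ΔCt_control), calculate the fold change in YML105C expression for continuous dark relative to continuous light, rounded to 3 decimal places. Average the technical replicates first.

Mean Ct: YML105C continuous light 24.330; YML105C continuous dark 21.360; ACT1 continuous light 21.330; ACT1 continuous dark 20.780
ΔCt(continuous light) = 24.330 − 21.330 = 3.000
ΔCt(continuous dark) = 21.360 − 20.780 = 0.580
ΔΔCt = 0.580 − 3.000 = -2.420
Fold change = 2^(−(-2.420)) = 2^2.420 = 5.3517

5.352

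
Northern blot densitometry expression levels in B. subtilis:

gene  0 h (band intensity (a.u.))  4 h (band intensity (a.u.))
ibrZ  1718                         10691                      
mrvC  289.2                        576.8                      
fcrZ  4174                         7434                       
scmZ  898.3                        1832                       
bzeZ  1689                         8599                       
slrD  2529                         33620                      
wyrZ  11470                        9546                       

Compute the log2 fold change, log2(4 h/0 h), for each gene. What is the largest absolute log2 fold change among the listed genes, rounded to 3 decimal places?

3.733

log2(10691/1718) = 2.638  (ibrZ)
log2(576.8/289.2) = 0.996  (mrvC)
log2(7434/4174) = 0.833  (fcrZ)
log2(1832/898.3) = 1.028  (scmZ)
log2(8599/1689) = 2.348  (bzeZ)
log2(33620/2529) = 3.733  (slrD)
log2(9546/11470) = -0.265  (wyrZ)
The largest magnitude belongs to slrD.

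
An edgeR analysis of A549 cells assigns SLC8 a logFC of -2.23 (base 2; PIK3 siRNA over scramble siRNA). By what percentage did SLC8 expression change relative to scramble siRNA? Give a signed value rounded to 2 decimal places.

-78.68%

Fold change = 2^(-2.23) = 0.2132
Percent change = (FC − 1) × 100% = (0.2132 − 1) × 100 = -78.68%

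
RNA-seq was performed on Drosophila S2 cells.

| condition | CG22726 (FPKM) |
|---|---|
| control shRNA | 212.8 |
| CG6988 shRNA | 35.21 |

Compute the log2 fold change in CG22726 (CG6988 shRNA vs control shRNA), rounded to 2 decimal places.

Fold change = 35.21 / 212.8 = 0.1655
log2(0.1655) = -2.595

-2.60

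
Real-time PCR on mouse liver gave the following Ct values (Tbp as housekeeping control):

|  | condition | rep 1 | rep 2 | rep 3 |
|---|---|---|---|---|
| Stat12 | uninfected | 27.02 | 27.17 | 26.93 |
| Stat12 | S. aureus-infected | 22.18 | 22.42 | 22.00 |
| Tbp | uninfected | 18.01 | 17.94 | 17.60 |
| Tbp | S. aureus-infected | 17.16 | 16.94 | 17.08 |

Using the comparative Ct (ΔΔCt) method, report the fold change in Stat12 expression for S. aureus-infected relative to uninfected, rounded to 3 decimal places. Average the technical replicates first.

16.564

Mean Ct: Stat12 uninfected 27.040; Stat12 S. aureus-infected 22.200; Tbp uninfected 17.850; Tbp S. aureus-infected 17.060
ΔCt(uninfected) = 27.040 − 17.850 = 9.190
ΔCt(S. aureus-infected) = 22.200 − 17.060 = 5.140
ΔΔCt = 5.140 − 9.190 = -4.050
Fold change = 2^(−(-4.050)) = 2^4.050 = 16.5642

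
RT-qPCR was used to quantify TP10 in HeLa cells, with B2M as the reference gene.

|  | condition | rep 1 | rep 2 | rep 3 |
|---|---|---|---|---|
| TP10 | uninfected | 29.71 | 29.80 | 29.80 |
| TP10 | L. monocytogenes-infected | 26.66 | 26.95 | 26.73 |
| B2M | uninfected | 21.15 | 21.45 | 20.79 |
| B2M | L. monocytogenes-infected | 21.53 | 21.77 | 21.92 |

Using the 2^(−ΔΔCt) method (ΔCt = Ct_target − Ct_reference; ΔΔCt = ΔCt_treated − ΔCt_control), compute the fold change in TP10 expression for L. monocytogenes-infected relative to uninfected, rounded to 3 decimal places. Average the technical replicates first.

Mean Ct: TP10 uninfected 29.770; TP10 L. monocytogenes-infected 26.780; B2M uninfected 21.130; B2M L. monocytogenes-infected 21.740
ΔCt(uninfected) = 29.770 − 21.130 = 8.640
ΔCt(L. monocytogenes-infected) = 26.780 − 21.740 = 5.040
ΔΔCt = 5.040 − 8.640 = -3.600
Fold change = 2^(−(-3.600)) = 2^3.600 = 12.1257

12.126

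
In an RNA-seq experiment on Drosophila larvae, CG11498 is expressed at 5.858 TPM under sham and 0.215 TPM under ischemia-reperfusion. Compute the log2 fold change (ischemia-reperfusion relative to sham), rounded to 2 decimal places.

-4.77

Fold change = 0.215 / 5.858 = 0.0367
log2(0.0367) = -4.768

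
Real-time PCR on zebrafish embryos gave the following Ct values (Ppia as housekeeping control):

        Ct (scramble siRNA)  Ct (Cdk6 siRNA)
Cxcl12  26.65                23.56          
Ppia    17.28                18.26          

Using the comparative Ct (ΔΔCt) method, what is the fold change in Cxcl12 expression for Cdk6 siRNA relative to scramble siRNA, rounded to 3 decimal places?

16.795

ΔCt(scramble siRNA) = 26.650 − 17.280 = 9.370
ΔCt(Cdk6 siRNA) = 23.560 − 18.260 = 5.300
ΔΔCt = 5.300 − 9.370 = -4.070
Fold change = 2^(−(-4.070)) = 2^4.070 = 16.7955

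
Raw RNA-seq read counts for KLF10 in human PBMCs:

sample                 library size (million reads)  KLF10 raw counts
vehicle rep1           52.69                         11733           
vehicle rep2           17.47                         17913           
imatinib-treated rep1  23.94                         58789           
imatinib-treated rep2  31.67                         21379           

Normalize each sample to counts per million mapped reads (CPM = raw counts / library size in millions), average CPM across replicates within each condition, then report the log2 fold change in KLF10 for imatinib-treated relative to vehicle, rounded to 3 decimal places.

1.327

CPM(vehicle rep1) = 11733 / 52.69 = 222.6798
CPM(vehicle rep2) = 17913 / 17.47 = 1025.3578
CPM(imatinib-treated rep1) = 58789 / 23.94 = 2455.6809
CPM(imatinib-treated rep2) = 21379 / 31.67 = 675.0553
mean CPM(vehicle) = 624.0188; mean CPM(imatinib-treated) = 1565.3681
Fold change = 1565.3681 / 624.0188 = 2.50853
log2(2.50853) = 1.3268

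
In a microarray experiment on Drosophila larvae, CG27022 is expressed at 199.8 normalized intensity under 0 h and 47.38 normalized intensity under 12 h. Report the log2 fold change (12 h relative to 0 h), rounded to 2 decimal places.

Fold change = 47.38 / 199.8 = 0.2371
log2(0.2371) = -2.076

-2.08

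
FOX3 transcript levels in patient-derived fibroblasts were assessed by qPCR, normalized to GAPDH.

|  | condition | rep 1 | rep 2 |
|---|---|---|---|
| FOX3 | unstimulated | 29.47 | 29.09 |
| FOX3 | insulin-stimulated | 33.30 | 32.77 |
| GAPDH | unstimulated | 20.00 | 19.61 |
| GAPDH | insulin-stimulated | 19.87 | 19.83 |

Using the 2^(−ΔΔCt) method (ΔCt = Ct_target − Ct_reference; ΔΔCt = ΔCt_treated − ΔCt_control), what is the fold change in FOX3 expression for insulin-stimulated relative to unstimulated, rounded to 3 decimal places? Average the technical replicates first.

Mean Ct: FOX3 unstimulated 29.280; FOX3 insulin-stimulated 33.035; GAPDH unstimulated 19.805; GAPDH insulin-stimulated 19.850
ΔCt(unstimulated) = 29.280 − 19.805 = 9.475
ΔCt(insulin-stimulated) = 33.035 − 19.850 = 13.185
ΔΔCt = 13.185 − 9.475 = 3.710
Fold change = 2^(−3.710) = 0.0764

0.076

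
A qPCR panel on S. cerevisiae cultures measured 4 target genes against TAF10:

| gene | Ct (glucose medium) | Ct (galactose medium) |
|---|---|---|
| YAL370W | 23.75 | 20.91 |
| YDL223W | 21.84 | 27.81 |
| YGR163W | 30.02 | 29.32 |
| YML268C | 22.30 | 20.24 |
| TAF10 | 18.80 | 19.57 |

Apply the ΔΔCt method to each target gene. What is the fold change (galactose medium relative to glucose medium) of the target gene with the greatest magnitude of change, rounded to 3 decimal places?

0.027

YAL370W: ΔΔCt = (20.91−19.57) − (23.75−18.80) = 1.34 − 4.95 = -3.61; fold change = 2^3.61 = 12.210
YDL223W: ΔΔCt = (27.81−19.57) − (21.84−18.80) = 8.24 − 3.04 = 5.20; fold change = 2^-5.20 = 0.027
YGR163W: ΔΔCt = (29.32−19.57) − (30.02−18.80) = 9.75 − 11.22 = -1.47; fold change = 2^1.47 = 2.770
YML268C: ΔΔCt = (20.24−19.57) − (22.30−18.80) = 0.67 − 3.50 = -2.83; fold change = 2^2.83 = 7.111
YDL223W has the largest |ΔΔCt| = 5.20.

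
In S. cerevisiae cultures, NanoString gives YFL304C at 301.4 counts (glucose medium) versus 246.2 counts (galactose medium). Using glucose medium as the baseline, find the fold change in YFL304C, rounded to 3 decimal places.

Fold change = 246.2 / 301.4 = 0.8169
YFL304C is downregulated.

0.817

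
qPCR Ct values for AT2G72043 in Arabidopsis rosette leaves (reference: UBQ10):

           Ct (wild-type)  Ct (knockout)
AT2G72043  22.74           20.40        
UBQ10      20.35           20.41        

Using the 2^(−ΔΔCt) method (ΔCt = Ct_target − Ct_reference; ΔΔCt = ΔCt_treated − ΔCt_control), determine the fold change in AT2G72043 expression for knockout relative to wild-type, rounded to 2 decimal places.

5.28

ΔCt(wild-type) = 22.740 − 20.350 = 2.390
ΔCt(knockout) = 20.400 − 20.410 = -0.010
ΔΔCt = -0.010 − 2.390 = -2.400
Fold change = 2^(−(-2.400)) = 2^2.400 = 5.278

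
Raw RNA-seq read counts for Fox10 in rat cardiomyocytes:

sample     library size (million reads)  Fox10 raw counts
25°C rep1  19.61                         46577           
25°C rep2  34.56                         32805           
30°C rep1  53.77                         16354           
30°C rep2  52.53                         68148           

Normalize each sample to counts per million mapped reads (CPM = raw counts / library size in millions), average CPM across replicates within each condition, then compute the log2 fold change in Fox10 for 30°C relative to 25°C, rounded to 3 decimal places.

-1.054

CPM(25°C rep1) = 46577 / 19.61 = 2375.1657
CPM(25°C rep2) = 32805 / 34.56 = 949.2187
CPM(30°C rep1) = 16354 / 53.77 = 304.1473
CPM(30°C rep2) = 68148 / 52.53 = 1297.3158
mean CPM(25°C) = 1662.1922; mean CPM(30°C) = 800.7316
Fold change = 800.7316 / 1662.1922 = 0.48173
log2(0.48173) = -1.0537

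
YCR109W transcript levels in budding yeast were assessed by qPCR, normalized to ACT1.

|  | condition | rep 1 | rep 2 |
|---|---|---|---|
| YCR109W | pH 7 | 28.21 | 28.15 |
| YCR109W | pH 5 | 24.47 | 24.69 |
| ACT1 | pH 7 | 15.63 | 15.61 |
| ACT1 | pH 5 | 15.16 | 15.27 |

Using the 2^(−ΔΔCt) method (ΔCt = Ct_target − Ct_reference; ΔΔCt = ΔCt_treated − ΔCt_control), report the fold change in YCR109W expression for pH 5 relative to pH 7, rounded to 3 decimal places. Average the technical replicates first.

9.158

Mean Ct: YCR109W pH 7 28.180; YCR109W pH 5 24.580; ACT1 pH 7 15.620; ACT1 pH 5 15.215
ΔCt(pH 7) = 28.180 − 15.620 = 12.560
ΔCt(pH 5) = 24.580 − 15.215 = 9.365
ΔΔCt = 9.365 − 12.560 = -3.195
Fold change = 2^(−(-3.195)) = 2^3.195 = 9.1578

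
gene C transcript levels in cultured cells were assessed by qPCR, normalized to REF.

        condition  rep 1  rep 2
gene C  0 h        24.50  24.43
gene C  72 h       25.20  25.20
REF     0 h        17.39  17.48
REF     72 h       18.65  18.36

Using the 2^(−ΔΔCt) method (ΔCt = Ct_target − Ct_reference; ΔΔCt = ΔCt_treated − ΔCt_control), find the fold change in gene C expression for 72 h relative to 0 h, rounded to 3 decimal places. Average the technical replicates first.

Mean Ct: gene C 0 h 24.465; gene C 72 h 25.200; REF 0 h 17.435; REF 72 h 18.505
ΔCt(0 h) = 24.465 − 17.435 = 7.030
ΔCt(72 h) = 25.200 − 18.505 = 6.695
ΔΔCt = 6.695 − 7.030 = -0.335
Fold change = 2^(−(-0.335)) = 2^0.335 = 1.2614

1.261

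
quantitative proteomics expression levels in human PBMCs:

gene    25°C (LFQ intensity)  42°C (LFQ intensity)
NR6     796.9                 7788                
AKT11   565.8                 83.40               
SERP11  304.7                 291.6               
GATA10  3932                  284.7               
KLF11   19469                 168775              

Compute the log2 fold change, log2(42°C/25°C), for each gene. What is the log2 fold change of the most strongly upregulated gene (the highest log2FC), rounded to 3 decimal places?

3.289

log2(7788/796.9) = 3.289  (NR6)
log2(83.40/565.8) = -2.762  (AKT11)
log2(291.6/304.7) = -0.063  (SERP11)
log2(284.7/3932) = -3.788  (GATA10)
log2(168775/19469) = 3.116  (KLF11)
NR6 is most strongly upregulated.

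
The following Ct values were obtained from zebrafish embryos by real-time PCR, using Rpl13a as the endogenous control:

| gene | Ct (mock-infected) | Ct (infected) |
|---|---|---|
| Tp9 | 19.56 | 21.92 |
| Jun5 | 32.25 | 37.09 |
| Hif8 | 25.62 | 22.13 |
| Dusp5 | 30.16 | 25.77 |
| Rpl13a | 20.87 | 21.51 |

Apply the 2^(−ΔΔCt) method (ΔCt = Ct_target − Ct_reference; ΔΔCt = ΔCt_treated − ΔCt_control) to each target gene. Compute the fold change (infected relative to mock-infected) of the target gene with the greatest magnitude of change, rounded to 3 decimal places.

32.672

Tp9: ΔΔCt = (21.92−21.51) − (19.56−20.87) = 0.41 − (-1.31) = 1.72; fold change = 2^-1.72 = 0.304
Jun5: ΔΔCt = (37.09−21.51) − (32.25−20.87) = 15.58 − 11.38 = 4.20; fold change = 2^-4.20 = 0.054
Hif8: ΔΔCt = (22.13−21.51) − (25.62−20.87) = 0.62 − 4.75 = -4.13; fold change = 2^4.13 = 17.509
Dusp5: ΔΔCt = (25.77−21.51) − (30.16−20.87) = 4.26 − 9.29 = -5.03; fold change = 2^5.03 = 32.672
Dusp5 has the largest |ΔΔCt| = 5.03.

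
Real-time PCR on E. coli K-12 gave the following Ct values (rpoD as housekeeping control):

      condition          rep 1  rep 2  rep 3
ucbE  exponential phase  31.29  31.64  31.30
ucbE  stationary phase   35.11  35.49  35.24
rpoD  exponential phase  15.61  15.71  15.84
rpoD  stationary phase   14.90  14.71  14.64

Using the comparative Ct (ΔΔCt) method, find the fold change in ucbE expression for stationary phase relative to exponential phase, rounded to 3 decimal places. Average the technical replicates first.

0.035

Mean Ct: ucbE exponential phase 31.410; ucbE stationary phase 35.280; rpoD exponential phase 15.720; rpoD stationary phase 14.750
ΔCt(exponential phase) = 31.410 − 15.720 = 15.690
ΔCt(stationary phase) = 35.280 − 14.750 = 20.530
ΔΔCt = 20.530 − 15.690 = 4.840
Fold change = 2^(−4.840) = 0.0349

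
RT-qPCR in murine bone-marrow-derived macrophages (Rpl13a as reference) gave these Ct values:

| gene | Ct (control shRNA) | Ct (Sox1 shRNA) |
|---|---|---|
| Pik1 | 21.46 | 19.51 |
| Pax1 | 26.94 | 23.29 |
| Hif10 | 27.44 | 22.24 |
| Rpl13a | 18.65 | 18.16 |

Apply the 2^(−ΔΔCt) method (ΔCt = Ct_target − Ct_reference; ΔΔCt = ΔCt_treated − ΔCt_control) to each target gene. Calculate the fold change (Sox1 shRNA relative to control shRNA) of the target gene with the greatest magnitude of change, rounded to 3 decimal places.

Pik1: ΔΔCt = (19.51−18.16) − (21.46−18.65) = 1.35 − 2.81 = -1.46; fold change = 2^1.46 = 2.751
Pax1: ΔΔCt = (23.29−18.16) − (26.94−18.65) = 5.13 − 8.29 = -3.16; fold change = 2^3.16 = 8.938
Hif10: ΔΔCt = (22.24−18.16) − (27.44−18.65) = 4.08 − 8.79 = -4.71; fold change = 2^4.71 = 26.173
Hif10 has the largest |ΔΔCt| = 4.71.

26.173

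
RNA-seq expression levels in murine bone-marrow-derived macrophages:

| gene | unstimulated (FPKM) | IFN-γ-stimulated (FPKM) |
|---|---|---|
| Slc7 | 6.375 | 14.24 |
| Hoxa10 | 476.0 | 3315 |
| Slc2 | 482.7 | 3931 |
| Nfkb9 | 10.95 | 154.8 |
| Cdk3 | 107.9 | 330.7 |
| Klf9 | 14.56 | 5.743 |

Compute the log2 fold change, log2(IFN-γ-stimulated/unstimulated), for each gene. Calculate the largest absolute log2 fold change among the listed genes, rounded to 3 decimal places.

log2(14.24/6.375) = 1.159  (Slc7)
log2(3315/476.0) = 2.800  (Hoxa10)
log2(3931/482.7) = 3.026  (Slc2)
log2(154.8/10.95) = 3.821  (Nfkb9)
log2(330.7/107.9) = 1.616  (Cdk3)
log2(5.743/14.56) = -1.342  (Klf9)
The largest magnitude belongs to Nfkb9.

3.821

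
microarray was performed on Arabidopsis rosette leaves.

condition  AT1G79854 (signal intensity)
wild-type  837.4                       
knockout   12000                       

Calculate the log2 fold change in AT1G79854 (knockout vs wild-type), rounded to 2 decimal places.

Fold change = 12000 / 837.4 = 14.3301
log2(14.3301) = 3.841

3.84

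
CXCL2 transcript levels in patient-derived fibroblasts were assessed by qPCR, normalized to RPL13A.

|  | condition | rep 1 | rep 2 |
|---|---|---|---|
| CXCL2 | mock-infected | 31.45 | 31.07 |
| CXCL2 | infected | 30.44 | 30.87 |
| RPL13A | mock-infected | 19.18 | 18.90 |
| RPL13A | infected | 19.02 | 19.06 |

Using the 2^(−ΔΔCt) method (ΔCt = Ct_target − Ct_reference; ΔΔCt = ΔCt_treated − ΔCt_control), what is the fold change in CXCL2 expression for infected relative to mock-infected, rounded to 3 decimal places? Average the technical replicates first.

Mean Ct: CXCL2 mock-infected 31.260; CXCL2 infected 30.655; RPL13A mock-infected 19.040; RPL13A infected 19.040
ΔCt(mock-infected) = 31.260 − 19.040 = 12.220
ΔCt(infected) = 30.655 − 19.040 = 11.615
ΔΔCt = 11.615 − 12.220 = -0.605
Fold change = 2^(−(-0.605)) = 2^0.605 = 1.5210

1.521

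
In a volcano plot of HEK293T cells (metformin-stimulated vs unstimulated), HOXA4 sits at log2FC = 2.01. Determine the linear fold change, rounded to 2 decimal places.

Fold change = 2^(2.01) = 4.028

4.03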